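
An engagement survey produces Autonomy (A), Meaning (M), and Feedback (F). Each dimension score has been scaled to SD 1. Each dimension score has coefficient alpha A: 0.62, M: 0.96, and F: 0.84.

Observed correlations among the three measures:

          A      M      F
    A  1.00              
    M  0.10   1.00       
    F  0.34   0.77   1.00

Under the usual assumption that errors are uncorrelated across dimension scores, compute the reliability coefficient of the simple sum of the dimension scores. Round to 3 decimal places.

Var(A+M+F) = 3 + 2·[0.10 + 0.34 + 0.77] = 3 + 2.42 = 5.42.
With uncorrelated errors the cross-covariances are all true-score covariance, so they carry over unchanged; only the diagonal terms shrink to ρᵢσᵢ².
True-score variance = [0.62 + 0.96 + 0.84] + 2.42 = 2.42 + 2.42 = 4.84.
Reliability = 4.84 / 5.42 = 0.893.

0.893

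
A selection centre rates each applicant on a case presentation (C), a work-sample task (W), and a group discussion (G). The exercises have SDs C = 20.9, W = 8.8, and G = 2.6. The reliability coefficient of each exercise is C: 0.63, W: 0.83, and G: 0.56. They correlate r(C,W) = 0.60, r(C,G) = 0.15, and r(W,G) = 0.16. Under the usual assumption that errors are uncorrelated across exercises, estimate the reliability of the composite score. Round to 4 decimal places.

0.7677

Var(C+W+G) = 20.9² + 8.8² + 2.6² + 2·[20.9·8.8·0.60 + 20.9·2.6·0.15 + 8.8·2.6·0.16] = 521.01 + 244.328 = 765.338.
Under uncorrelated errors the observed covariances equal the true-score covariances, so only the own-variance terms attenuate.
True-score variance = [20.9²·0.63 + 8.8²·0.83 + 2.6²·0.56] + 244.328 = 343.251 + 244.328 = 587.579.
Reliability = 587.579 / 765.338 = 0.7677.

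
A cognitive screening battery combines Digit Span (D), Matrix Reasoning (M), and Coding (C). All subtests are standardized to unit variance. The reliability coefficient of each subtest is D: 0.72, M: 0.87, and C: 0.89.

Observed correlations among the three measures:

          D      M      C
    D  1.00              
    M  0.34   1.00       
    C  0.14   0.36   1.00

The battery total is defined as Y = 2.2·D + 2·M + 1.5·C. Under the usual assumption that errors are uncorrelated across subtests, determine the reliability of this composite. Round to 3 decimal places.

0.876

Var(Y) = 2.2² + 2² + 1.5² + 2·[4.4·0.34 + 3.3·0.14 + 3·0.36] = 11.09 + 6.076 = 17.166.
With uncorrelated errors the cross-covariances are all true-score covariance, so they carry over unchanged; only the diagonal terms shrink to ρᵢσᵢ².
True-score variance = [2.2²·0.72 + 2²·0.87 + 1.5²·0.89] + 6.076 = 8.9673 + 6.076 = 15.0433.
Reliability = 15.0433 / 17.166 = 0.876.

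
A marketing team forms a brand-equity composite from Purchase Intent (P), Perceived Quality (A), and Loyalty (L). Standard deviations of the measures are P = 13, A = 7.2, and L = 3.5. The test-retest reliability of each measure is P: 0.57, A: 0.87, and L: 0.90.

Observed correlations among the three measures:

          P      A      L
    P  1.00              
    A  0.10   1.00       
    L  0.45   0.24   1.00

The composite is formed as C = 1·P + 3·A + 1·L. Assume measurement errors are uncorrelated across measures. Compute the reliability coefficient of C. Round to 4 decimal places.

0.8278

Var(C) = 13² + 3²·7.2² + 3.5² + 2·[3·13·7.2·0.10 + 13·3.5·0.45 + 3·7.2·3.5·0.24] = 647.81 + 133.398 = 781.208.
With uncorrelated errors the cross-covariances are all true-score covariance, so they carry over unchanged; only the diagonal terms shrink to ρᵢσᵢ².
True-score variance = [13²·0.57 + 3²·7.2²·0.87 + 3.5²·0.90] + 133.398 = 513.262 + 133.398 = 646.66.
Reliability = 646.66 / 781.208 = 0.8278.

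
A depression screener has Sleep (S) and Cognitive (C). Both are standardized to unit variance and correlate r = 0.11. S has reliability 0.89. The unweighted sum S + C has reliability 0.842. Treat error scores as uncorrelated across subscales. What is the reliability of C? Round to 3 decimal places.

0.759

Var(S+C) = 2 + 2·0.11 = 2.220.
True-score variance = ρ_S + ρ_C + 2·0.11, so 0.842 = (0.89 + ρ_C + 0.22) / 2.220.
ρ_C = 0.842·2.220 − 0.89 − 0.22 = 0.759.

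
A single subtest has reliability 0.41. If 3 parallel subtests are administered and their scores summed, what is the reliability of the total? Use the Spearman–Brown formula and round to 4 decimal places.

0.6758

ρ_k = kρ / (1 + (k−1)ρ) = 3·0.41 / (1 + 2·0.41) = 1.230 / 1.820 = 0.6758.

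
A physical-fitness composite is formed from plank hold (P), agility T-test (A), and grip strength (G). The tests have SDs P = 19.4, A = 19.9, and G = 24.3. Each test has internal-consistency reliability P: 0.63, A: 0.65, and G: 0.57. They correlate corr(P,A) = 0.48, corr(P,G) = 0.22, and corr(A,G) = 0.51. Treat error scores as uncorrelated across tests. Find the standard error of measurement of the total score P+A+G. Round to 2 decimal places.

23.06

Var(total) = 1362.86 + 1071.28 = 2434.14.
True-score variance = 831.093 + 1071.28 = 1902.38, so reliability = 0.7815.
Error variance = 2434.14 − 1902.38 = 531.767; SEM = √531.767 = 23.06.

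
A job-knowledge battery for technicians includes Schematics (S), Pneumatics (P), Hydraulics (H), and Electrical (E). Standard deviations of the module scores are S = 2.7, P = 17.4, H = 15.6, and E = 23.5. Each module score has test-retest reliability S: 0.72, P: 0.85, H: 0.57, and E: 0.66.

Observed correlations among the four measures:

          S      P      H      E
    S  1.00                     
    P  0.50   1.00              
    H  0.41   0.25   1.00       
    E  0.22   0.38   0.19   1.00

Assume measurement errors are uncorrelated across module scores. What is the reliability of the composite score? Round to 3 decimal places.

Var(S+P+H+E) = 2.7² + 17.4² + 15.6² + 23.5² + 2·[2.7·17.4·0.50 + 2.7·15.6·0.41 + 2.7·23.5·0.22 + 17.4·15.6·0.25 + 17.4·23.5·0.38 + 15.6·23.5·0.19] = 1105.66 + 695.228 = 1800.89.
Under uncorrelated errors the observed covariances equal the true-score covariances, so only the own-variance terms attenuate.
True-score variance = [2.7²·0.72 + 17.4²·0.85 + 15.6²·0.57 + 23.5²·0.66] + 695.228 = 765.795 + 695.228 = 1461.02.
Reliability = 1461.02 / 1800.89 = 0.811.

0.811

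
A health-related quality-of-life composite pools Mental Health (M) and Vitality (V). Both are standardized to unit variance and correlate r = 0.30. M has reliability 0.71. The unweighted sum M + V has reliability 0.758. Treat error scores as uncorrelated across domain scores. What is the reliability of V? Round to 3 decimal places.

Var(M+V) = 2 + 2·0.30 = 2.600.
True-score variance = ρ_M + ρ_V + 2·0.30, so 0.758 = (0.71 + ρ_V + 0.60) / 2.600.
ρ_V = 0.758·2.600 − 0.71 − 0.60 = 0.661.

0.661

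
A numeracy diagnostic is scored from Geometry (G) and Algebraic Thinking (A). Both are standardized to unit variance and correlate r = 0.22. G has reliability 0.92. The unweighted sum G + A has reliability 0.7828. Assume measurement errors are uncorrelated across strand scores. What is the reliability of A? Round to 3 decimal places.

Var(G+A) = 2 + 2·0.22 = 2.440.
True-score variance = ρ_G + ρ_A + 2·0.22, so 0.7828 = (0.92 + ρ_A + 0.44) / 2.440.
ρ_A = 0.7828·2.440 − 0.92 − 0.44 = 0.550.

0.550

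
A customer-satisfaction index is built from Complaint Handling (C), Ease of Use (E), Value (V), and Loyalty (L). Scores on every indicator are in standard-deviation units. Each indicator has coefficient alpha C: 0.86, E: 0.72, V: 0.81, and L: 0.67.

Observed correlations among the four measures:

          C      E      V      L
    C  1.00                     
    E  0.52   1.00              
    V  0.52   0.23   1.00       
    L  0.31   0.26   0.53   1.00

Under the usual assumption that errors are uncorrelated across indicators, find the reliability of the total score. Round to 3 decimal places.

Var(C+E+V+L) = 4 + 2·[0.52 + 0.52 + 0.31 + 0.23 + 0.26 + 0.53] = 4 + 4.74 = 8.74.
Under uncorrelated errors the observed covariances equal the true-score covariances, so only the own-variance terms attenuate.
True-score variance = [0.86 + 0.72 + 0.81 + 0.67] + 4.74 = 3.06 + 4.74 = 7.8.
Reliability = 7.8 / 8.74 = 0.892.

0.892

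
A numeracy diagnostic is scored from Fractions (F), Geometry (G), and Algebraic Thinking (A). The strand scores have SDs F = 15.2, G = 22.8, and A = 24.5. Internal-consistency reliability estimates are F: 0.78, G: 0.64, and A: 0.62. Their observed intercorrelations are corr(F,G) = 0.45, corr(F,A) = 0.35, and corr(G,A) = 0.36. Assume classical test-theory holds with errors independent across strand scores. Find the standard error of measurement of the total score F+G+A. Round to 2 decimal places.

Var(total) = 1351.13 + 974.776 = 2325.91.
True-score variance = 885.064 + 974.776 = 1859.84, so reliability = 0.7996.
Error variance = 2325.91 − 1859.84 = 466.066; SEM = √466.066 = 21.59.

21.59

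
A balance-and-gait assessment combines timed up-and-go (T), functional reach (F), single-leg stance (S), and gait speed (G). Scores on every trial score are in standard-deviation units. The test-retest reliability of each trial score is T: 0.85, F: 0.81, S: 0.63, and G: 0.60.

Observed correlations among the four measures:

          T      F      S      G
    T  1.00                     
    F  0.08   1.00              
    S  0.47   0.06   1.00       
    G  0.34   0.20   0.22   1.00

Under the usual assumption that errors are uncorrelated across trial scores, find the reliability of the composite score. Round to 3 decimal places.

Var(T+F+S+G) = 4 + 2·[0.08 + 0.47 + 0.34 + 0.06 + 0.20 + 0.22] = 4 + 2.74 = 6.74.
Under uncorrelated errors the observed covariances equal the true-score covariances, so only the own-variance terms attenuate.
True-score variance = [0.85 + 0.81 + 0.63 + 0.60] + 2.74 = 2.89 + 2.74 = 5.63.
Reliability = 5.63 / 6.74 = 0.835.

0.835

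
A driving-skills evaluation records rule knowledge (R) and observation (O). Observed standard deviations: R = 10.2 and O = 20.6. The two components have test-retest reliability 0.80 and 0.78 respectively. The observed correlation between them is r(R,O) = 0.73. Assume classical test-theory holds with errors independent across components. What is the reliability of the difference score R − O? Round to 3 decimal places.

0.485

Var(R−O) = 10.2² + 20.6² − 2·10.2·20.6·0.73 = 528.4 − 306.775 = 221.625.
With uncorrelated errors the cross-covariances are all true-score covariance, so they carry over unchanged; only the diagonal terms shrink to ρᵢσᵢ².
True-score variance = [10.2²·0.80 + 20.6²·0.78] − 306.775 = 414.233 − 306.775 = 107.458.
Reliability = 107.458 / 221.625 = 0.485.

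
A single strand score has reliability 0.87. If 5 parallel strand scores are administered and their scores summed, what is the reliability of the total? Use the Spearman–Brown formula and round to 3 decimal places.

ρ_k = kρ / (1 + (k−1)ρ) = 5·0.87 / (1 + 4·0.87) = 4.350 / 4.480 = 0.971.

0.971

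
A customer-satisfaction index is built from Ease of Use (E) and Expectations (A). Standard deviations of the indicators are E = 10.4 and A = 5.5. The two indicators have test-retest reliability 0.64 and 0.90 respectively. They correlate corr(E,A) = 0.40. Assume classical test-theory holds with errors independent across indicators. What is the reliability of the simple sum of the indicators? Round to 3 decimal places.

0.772

Var(E+A) = 10.4² + 5.5² + 2·[10.4·5.5·0.40] = 138.41 + 45.76 = 184.17.
Under uncorrelated errors the observed covariances equal the true-score covariances, so only the own-variance terms attenuate.
True-score variance = [10.4²·0.64 + 5.5²·0.90] + 45.76 = 96.4474 + 45.76 = 142.207.
Reliability = 142.207 / 184.17 = 0.772.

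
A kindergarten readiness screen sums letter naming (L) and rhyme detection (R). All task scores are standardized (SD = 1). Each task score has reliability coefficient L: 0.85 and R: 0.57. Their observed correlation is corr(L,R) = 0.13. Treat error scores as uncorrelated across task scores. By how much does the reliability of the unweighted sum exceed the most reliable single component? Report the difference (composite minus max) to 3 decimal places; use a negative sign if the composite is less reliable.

Var(sum) = 2 + 0.26 = 2.26; true-score variance = 1.42 + 0.26 = 1.68; composite reliability = 0.7434.
Max component reliability = 0.8500.
Difference = 0.7434 − 0.8500 = -0.107.

-0.107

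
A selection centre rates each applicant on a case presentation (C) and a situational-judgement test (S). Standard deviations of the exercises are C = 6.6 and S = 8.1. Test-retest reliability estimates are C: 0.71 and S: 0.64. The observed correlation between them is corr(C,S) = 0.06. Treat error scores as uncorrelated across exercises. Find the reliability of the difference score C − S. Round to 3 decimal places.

Var(C−S) = 6.6² + 8.1² − 2·6.6·8.1·0.06 = 109.17 − 6.4152 = 102.755.
Under uncorrelated errors the observed covariances equal the true-score covariances, so only the own-variance terms attenuate.
True-score variance = [6.6²·0.71 + 8.1²·0.64] − 6.4152 = 72.918 − 6.4152 = 66.5028.
Reliability = 66.5028 / 102.755 = 0.647.

0.647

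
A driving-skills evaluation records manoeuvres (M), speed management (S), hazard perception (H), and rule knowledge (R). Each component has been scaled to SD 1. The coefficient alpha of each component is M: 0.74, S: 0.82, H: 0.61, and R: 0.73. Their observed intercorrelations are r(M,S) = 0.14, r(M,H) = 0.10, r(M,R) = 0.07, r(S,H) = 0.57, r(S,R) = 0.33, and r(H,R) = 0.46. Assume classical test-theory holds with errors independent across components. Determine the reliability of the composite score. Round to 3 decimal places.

Var(M+S+H+R) = 4 + 2·[0.14 + 0.10 + 0.07 + 0.57 + 0.33 + 0.46] = 4 + 3.34 = 7.34.
Because errors are independent across components, Cov(Tᵢ,Tⱼ) = Cov(Xᵢ,Xⱼ); the off-diagonal part of the true-score variance is the same as above.
True-score variance = [0.74 + 0.82 + 0.61 + 0.73] + 3.34 = 2.9 + 3.34 = 6.24.
Reliability = 6.24 / 7.34 = 0.850.

0.850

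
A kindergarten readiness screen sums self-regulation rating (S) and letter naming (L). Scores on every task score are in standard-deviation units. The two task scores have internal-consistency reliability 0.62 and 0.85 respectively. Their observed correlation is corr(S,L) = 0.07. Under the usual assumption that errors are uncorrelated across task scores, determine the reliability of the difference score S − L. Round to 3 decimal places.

Var(S−L) = 1 + 1 − 2·0.07 = 2 − 0.14 = 1.86.
With uncorrelated errors the cross-covariances are all true-score covariance, so they carry over unchanged; only the diagonal terms shrink to ρᵢσᵢ².
True-score variance = [0.62 + 0.85] − 0.14 = 1.47 − 0.14 = 1.33.
Reliability = 1.33 / 1.86 = 0.715.

0.715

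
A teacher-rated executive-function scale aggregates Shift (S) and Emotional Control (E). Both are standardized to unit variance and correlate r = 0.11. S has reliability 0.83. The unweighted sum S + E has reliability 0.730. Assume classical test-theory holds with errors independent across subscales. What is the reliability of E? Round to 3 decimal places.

0.571

Var(S+E) = 2 + 2·0.11 = 2.220.
True-score variance = ρ_S + ρ_E + 2·0.11, so 0.730 = (0.83 + ρ_E + 0.22) / 2.220.
ρ_E = 0.730·2.220 − 0.83 − 0.22 = 0.571.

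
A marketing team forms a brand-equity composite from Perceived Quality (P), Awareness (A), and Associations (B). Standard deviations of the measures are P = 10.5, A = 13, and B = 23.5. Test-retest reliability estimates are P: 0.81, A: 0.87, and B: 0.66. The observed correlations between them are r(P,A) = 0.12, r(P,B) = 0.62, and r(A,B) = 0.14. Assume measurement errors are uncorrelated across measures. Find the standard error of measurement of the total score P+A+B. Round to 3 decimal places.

Var(total) = 831.5 + 424.27 = 1255.77.
True-score variance = 600.817 + 424.27 = 1025.09, so reliability = 0.8163.
Error variance = 1255.77 − 1025.09 = 230.682; SEM = √230.682 = 15.188.

15.188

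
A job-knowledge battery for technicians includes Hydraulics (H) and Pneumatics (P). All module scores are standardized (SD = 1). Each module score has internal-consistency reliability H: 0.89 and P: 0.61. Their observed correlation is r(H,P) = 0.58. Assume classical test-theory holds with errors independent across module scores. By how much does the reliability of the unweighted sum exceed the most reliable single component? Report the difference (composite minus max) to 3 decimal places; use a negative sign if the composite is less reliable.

-0.048

Var(sum) = 2 + 1.16 = 3.16; true-score variance = 1.5 + 1.16 = 2.66; composite reliability = 0.8418.
Max component reliability = 0.8900.
Difference = 0.8418 − 0.8900 = -0.048.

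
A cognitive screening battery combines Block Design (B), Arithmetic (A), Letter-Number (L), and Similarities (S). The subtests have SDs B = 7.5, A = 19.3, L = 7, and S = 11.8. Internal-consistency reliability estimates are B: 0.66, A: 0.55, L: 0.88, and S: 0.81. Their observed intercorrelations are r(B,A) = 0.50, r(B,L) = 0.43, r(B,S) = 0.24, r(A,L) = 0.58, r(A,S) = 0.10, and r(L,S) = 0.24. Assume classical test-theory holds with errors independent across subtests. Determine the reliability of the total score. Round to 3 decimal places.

Var(B+A+L+S) = 7.5² + 19.3² + 7² + 11.8² + 2·[7.5·19.3·0.50 + 7.5·7·0.43 + 7.5·11.8·0.24 + 19.3·7·0.58 + 19.3·11.8·0.10 + 7·11.8·0.24] = 616.98 + 474.292 = 1091.27.
With uncorrelated errors the cross-covariances are all true-score covariance, so they carry over unchanged; only the diagonal terms shrink to ρᵢσᵢ².
True-score variance = [7.5²·0.66 + 19.3²·0.55 + 7²·0.88 + 11.8²·0.81] + 474.292 = 397.899 + 474.292 = 872.191.
Reliability = 872.191 / 1091.27 = 0.799.

0.799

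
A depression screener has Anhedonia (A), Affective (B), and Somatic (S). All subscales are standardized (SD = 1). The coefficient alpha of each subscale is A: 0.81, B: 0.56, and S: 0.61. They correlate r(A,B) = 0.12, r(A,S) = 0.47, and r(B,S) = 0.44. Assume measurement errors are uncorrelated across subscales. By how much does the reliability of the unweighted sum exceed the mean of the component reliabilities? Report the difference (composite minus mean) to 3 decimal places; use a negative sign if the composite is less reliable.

0.138

Var(sum) = 3 + 2.06 = 5.06; true-score variance = 1.98 + 2.06 = 4.04; composite reliability = 0.7984.
Mean component reliability = 0.6600.
Difference = 0.7984 − 0.6600 = 0.138.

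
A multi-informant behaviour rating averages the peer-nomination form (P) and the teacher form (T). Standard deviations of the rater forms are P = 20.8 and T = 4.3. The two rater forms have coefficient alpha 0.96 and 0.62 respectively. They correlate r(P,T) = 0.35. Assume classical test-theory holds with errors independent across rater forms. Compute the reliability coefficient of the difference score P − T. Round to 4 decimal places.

0.9374

Var(P−T) = 20.8² + 4.3² − 2·20.8·4.3·0.35 = 451.13 − 62.608 = 388.522.
Because errors are independent across components, Cov(Tᵢ,Tⱼ) = Cov(Xᵢ,Xⱼ); the off-diagonal part of the true-score variance is the same as above.
True-score variance = [20.8²·0.96 + 4.3²·0.62] − 62.608 = 426.798 − 62.608 = 364.19.
Reliability = 364.19 / 388.522 = 0.9374.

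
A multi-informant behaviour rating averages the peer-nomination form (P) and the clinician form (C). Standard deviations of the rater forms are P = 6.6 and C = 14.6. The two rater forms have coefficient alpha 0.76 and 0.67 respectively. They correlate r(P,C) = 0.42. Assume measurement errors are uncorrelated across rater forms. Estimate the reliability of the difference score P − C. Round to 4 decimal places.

Var(P−C) = 6.6² + 14.6² − 2·6.6·14.6·0.42 = 256.72 − 80.9424 = 175.778.
Because errors are independent across components, Cov(Tᵢ,Tⱼ) = Cov(Xᵢ,Xⱼ); the off-diagonal part of the true-score variance is the same as above.
True-score variance = [6.6²·0.76 + 14.6²·0.67] − 80.9424 = 175.923 − 80.9424 = 94.9804.
Reliability = 94.9804 / 175.778 = 0.5403.

0.5403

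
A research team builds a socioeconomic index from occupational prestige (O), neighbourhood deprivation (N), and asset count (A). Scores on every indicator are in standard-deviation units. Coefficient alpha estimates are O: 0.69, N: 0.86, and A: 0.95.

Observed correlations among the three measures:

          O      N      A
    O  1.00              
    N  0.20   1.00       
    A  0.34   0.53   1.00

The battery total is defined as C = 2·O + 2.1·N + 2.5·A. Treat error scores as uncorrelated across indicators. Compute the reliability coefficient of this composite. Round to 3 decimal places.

Var(C) = 2² + 2.1² + 2.5² + 2·[4.2·0.20 + 5·0.34 + 5.25·0.53] = 14.66 + 10.645 = 25.305.
Because errors are independent across components, Cov(Tᵢ,Tⱼ) = Cov(Xᵢ,Xⱼ); the off-diagonal part of the true-score variance is the same as above.
True-score variance = [2²·0.69 + 2.1²·0.86 + 2.5²·0.95] + 10.645 = 12.4901 + 10.645 = 23.1351.
Reliability = 23.1351 / 25.305 = 0.914.

0.914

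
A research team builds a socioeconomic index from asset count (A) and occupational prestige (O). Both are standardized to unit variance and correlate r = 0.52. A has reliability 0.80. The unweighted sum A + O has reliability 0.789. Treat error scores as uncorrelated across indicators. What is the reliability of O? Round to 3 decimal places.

Var(A+O) = 2 + 2·0.52 = 3.040.
True-score variance = ρ_A + ρ_O + 2·0.52, so 0.789 = (0.80 + ρ_O + 1.04) / 3.040.
ρ_O = 0.789·3.040 − 0.80 − 1.04 = 0.559.

0.559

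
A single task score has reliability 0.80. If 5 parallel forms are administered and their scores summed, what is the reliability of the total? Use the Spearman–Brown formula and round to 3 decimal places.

0.952

ρ_k = kρ / (1 + (k−1)ρ) = 5·0.80 / (1 + 4·0.80) = 4.000 / 4.200 = 0.952.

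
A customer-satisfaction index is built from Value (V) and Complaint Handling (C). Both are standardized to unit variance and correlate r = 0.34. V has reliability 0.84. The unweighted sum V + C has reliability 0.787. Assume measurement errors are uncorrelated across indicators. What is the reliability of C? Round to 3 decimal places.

0.589

Var(V+C) = 2 + 2·0.34 = 2.680.
True-score variance = ρ_V + ρ_C + 2·0.34, so 0.787 = (0.84 + ρ_C + 0.68) / 2.680.
ρ_C = 0.787·2.680 − 0.84 − 0.68 = 0.589.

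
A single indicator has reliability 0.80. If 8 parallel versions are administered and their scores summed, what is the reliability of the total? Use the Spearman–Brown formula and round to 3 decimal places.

0.970

ρ_k = kρ / (1 + (k−1)ρ) = 8·0.80 / (1 + 7·0.80) = 6.400 / 6.600 = 0.970.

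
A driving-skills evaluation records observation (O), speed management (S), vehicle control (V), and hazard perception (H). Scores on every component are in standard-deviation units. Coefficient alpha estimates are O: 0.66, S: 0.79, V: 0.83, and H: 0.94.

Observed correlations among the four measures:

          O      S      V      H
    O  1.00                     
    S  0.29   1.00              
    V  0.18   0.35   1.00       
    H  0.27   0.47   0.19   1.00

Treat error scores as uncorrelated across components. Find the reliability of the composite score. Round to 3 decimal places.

0.896

Var(O+S+V+H) = 4 + 2·[0.29 + 0.18 + 0.27 + 0.35 + 0.47 + 0.19] = 4 + 3.5 = 7.5.
Under uncorrelated errors the observed covariances equal the true-score covariances, so only the own-variance terms attenuate.
True-score variance = [0.66 + 0.79 + 0.83 + 0.94] + 3.5 = 3.22 + 3.5 = 6.72.
Reliability = 6.72 / 7.5 = 0.896.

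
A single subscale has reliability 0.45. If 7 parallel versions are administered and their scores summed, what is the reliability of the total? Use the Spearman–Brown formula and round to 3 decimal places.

ρ_k = kρ / (1 + (k−1)ρ) = 7·0.45 / (1 + 6·0.45) = 3.150 / 3.700 = 0.851.

0.851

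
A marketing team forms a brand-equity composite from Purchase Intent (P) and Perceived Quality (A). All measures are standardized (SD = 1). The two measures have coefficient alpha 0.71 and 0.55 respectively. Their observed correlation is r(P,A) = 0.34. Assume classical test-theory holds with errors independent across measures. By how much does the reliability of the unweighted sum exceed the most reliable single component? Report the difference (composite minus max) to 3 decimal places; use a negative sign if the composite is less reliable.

0.014

Var(sum) = 2 + 0.68 = 2.68; true-score variance = 1.26 + 0.68 = 1.94; composite reliability = 0.7239.
Max component reliability = 0.7100.
Difference = 0.7239 − 0.7100 = 0.014.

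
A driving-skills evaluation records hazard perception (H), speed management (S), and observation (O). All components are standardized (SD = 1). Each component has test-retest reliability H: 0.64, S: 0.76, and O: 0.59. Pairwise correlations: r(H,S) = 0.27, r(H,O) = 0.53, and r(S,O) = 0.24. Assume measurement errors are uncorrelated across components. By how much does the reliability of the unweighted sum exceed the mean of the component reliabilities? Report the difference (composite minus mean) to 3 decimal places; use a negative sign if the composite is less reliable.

Var(sum) = 3 + 2.08 = 5.08; true-score variance = 1.99 + 2.08 = 4.07; composite reliability = 0.8012.
Mean component reliability = 0.6633.
Difference = 0.8012 − 0.6633 = 0.138.

0.138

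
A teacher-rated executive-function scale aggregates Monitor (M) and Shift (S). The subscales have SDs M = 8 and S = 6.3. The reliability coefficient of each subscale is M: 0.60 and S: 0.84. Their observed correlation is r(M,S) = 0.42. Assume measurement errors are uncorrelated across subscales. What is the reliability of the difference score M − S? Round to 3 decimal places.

Var(M−S) = 8² + 6.3² − 2·8·6.3·0.42 = 103.69 − 42.336 = 61.354.
Because errors are independent across components, Cov(Tᵢ,Tⱼ) = Cov(Xᵢ,Xⱼ); the off-diagonal part of the true-score variance is the same as above.
True-score variance = [8²·0.60 + 6.3²·0.84] − 42.336 = 71.7396 − 42.336 = 29.4036.
Reliability = 29.4036 / 61.354 = 0.479.

0.479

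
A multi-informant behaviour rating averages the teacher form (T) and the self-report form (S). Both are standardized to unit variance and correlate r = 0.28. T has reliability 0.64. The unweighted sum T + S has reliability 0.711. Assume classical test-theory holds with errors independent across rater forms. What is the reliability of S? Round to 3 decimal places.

Var(T+S) = 2 + 2·0.28 = 2.560.
True-score variance = ρ_T + ρ_S + 2·0.28, so 0.711 = (0.64 + ρ_S + 0.56) / 2.560.
ρ_S = 0.711·2.560 − 0.64 − 0.56 = 0.620.

0.620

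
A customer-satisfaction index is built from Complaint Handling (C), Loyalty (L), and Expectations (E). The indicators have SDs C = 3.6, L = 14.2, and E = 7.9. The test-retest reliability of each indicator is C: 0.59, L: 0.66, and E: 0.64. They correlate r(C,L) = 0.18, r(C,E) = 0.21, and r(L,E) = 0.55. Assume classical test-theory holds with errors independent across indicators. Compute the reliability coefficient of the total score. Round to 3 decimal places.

0.776

Var(C+L+E) = 3.6² + 14.2² + 7.9² + 2·[3.6·14.2·0.18 + 3.6·7.9·0.21 + 14.2·7.9·0.55] = 277.01 + 153.746 = 430.756.
Under uncorrelated errors the observed covariances equal the true-score covariances, so only the own-variance terms attenuate.
True-score variance = [3.6²·0.59 + 14.2²·0.66 + 7.9²·0.64] + 153.746 = 180.671 + 153.746 = 334.417.
Reliability = 334.417 / 430.756 = 0.776.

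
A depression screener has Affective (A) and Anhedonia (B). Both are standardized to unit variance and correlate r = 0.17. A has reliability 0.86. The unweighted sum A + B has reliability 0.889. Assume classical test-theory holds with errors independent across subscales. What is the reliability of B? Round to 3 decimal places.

0.880

Var(A+B) = 2 + 2·0.17 = 2.340.
True-score variance = ρ_A + ρ_B + 2·0.17, so 0.889 = (0.86 + ρ_B + 0.34) / 2.340.
ρ_B = 0.889·2.340 − 0.86 − 0.34 = 0.880.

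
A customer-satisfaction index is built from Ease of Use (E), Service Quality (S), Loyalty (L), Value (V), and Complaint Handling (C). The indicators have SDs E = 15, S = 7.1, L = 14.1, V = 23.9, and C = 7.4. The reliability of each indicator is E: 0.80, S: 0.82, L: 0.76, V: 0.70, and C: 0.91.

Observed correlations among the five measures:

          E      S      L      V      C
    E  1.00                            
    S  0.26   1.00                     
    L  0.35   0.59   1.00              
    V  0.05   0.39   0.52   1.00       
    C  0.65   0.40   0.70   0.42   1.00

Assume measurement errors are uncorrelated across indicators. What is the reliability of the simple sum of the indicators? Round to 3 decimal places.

0.885

Var(E+S+L+V+C) = 15² + 7.1² + 14.1² + 23.9² + 7.4² + 2·[15·7.1·0.26 + 15·14.1·0.35 + 15·23.9·0.05 + 15·7.4·0.65 + 7.1·14.1·0.59 + 7.1·23.9·0.39 + 7.1·7.4·0.40 + 14.1·23.9·0.52 + 14.1·7.4·0.70 + 23.9·7.4·0.42] = 1100.19 + 1321.21 = 2421.4.
With uncorrelated errors the cross-covariances are all true-score covariance, so they carry over unchanged; only the diagonal terms shrink to ρᵢσᵢ².
True-score variance = [15²·0.80 + 7.1²·0.82 + 14.1²·0.76 + 23.9²·0.70 + 7.4²·0.91] + 1321.21 = 822.11 + 1321.21 = 2143.32.
Reliability = 2143.32 / 2421.4 = 0.885.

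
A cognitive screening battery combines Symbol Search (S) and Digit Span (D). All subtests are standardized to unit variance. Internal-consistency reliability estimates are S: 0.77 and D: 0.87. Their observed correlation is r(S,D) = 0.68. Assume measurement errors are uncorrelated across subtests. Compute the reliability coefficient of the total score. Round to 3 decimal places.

0.893

Var(S+D) = 2 + 2·[0.68] = 2 + 1.36 = 3.36.
Under uncorrelated errors the observed covariances equal the true-score covariances, so only the own-variance terms attenuate.
True-score variance = [0.77 + 0.87] + 1.36 = 1.64 + 1.36 = 3.
Reliability = 3 / 3.36 = 0.893.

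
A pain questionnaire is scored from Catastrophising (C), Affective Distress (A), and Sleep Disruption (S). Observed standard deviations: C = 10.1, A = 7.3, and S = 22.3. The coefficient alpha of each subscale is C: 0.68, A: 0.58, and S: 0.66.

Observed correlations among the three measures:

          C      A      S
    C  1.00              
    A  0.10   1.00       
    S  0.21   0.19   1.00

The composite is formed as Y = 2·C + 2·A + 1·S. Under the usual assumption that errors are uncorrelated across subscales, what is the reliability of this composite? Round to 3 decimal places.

0.739

Var(Y) = 2²·10.1² + 2²·7.3² + 22.3² + 2·[4·10.1·7.3·0.10 + 2·10.1·22.3·0.21 + 2·7.3·22.3·0.19] = 1118.49 + 371.898 = 1490.39.
Under uncorrelated errors the observed covariances equal the true-score covariances, so only the own-variance terms attenuate.
True-score variance = [2²·10.1²·0.68 + 2²·7.3²·0.58 + 22.3²·0.66] + 371.898 = 729.311 + 371.898 = 1101.21.
Reliability = 1101.21 / 1490.39 = 0.739.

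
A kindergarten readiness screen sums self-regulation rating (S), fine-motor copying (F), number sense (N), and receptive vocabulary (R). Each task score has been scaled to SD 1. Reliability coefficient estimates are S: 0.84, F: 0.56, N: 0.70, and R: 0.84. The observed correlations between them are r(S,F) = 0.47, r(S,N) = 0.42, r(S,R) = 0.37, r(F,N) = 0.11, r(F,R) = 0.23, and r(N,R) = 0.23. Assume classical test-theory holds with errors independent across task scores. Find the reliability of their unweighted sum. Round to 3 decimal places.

0.862

Var(S+F+N+R) = 4 + 2·[0.47 + 0.42 + 0.37 + 0.11 + 0.23 + 0.23] = 4 + 3.66 = 7.66.
Because errors are independent across components, Cov(Tᵢ,Tⱼ) = Cov(Xᵢ,Xⱼ); the off-diagonal part of the true-score variance is the same as above.
True-score variance = [0.84 + 0.56 + 0.70 + 0.84] + 3.66 = 2.94 + 3.66 = 6.6.
Reliability = 6.6 / 7.66 = 0.862.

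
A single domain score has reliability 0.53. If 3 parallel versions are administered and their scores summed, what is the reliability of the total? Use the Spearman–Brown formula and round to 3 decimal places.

0.772

ρ_k = kρ / (1 + (k−1)ρ) = 3·0.53 / (1 + 2·0.53) = 1.590 / 2.060 = 0.772.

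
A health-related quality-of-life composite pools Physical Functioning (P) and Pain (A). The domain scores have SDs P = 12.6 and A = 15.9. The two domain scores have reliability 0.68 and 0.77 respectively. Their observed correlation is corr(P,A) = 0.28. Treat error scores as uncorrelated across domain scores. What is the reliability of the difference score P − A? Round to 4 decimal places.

0.6361

Var(P−A) = 12.6² + 15.9² − 2·12.6·15.9·0.28 = 411.57 − 112.19 = 299.38.
Because errors are independent across components, Cov(Tᵢ,Tⱼ) = Cov(Xᵢ,Xⱼ); the off-diagonal part of the true-score variance is the same as above.
True-score variance = [12.6²·0.68 + 15.9²·0.77] − 112.19 = 302.62 − 112.19 = 190.43.
Reliability = 190.43 / 299.38 = 0.6361.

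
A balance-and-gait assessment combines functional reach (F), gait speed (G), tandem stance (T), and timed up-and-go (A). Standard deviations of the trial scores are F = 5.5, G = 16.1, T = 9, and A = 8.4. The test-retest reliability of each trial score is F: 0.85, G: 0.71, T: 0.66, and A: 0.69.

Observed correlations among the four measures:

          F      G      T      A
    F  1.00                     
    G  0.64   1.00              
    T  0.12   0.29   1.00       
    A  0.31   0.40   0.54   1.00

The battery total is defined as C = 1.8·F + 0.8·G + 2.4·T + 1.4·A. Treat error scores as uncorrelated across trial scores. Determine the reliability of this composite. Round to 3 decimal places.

0.846

Var(C) = 1.8²·5.5² + 0.8²·16.1² + 2.4²·9² + 1.4²·8.4² + 2·[1.44·5.5·16.1·0.64 + 4.32·5.5·9·0.12 + 2.52·5.5·8.4·0.31 + 1.92·16.1·9·0.29 + 1.12·16.1·8.4·0.40 + 3.36·9·8.4·0.54] = 868.762 + 843.593 = 1712.35.
With uncorrelated errors the cross-covariances are all true-score covariance, so they carry over unchanged; only the diagonal terms shrink to ρᵢσᵢ².
True-score variance = [1.8²·5.5²·0.85 + 0.8²·16.1²·0.71 + 2.4²·9²·0.66 + 1.4²·8.4²·0.69] + 843.593 = 604.448 + 843.593 = 1448.04.
Reliability = 1448.04 / 1712.35 = 0.846.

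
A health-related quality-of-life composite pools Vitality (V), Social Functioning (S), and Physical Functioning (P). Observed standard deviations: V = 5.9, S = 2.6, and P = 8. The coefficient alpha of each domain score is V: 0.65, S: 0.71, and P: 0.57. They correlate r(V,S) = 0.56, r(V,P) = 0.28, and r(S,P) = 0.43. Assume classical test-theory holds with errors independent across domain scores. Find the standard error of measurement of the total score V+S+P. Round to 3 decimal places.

Var(total) = 105.57 + 61.5008 = 167.071.
True-score variance = 63.9061 + 61.5008 = 125.407, so reliability = 0.7506.
Error variance = 167.071 − 125.407 = 41.6639; SEM = √41.6639 = 6.455.

6.455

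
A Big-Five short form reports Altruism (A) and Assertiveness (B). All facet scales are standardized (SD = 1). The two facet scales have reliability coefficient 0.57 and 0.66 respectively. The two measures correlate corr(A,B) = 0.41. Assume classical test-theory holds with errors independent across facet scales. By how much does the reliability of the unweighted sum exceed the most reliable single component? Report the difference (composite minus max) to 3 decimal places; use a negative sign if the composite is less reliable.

0.067

Var(sum) = 2 + 0.82 = 2.82; true-score variance = 1.23 + 0.82 = 2.05; composite reliability = 0.7270.
Max component reliability = 0.6600.
Difference = 0.7270 − 0.6600 = 0.067.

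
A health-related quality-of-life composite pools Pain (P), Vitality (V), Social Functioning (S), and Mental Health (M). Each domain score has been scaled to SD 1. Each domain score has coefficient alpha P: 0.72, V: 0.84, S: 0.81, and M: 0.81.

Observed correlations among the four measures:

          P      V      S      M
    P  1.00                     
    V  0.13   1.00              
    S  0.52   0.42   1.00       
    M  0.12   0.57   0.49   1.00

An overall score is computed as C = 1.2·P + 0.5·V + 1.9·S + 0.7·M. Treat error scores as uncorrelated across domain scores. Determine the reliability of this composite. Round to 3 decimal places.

0.889

Var(C) = 1.2² + 0.5² + 1.9² + 0.7² + 2·[0.6·0.13 + 2.28·0.52 + 0.84·0.12 + 0.95·0.42 + 0.35·0.57 + 1.33·0.49] = 5.79 + 5.2292 = 11.0192.
With uncorrelated errors the cross-covariances are all true-score covariance, so they carry over unchanged; only the diagonal terms shrink to ρᵢσᵢ².
True-score variance = [1.2²·0.72 + 0.5²·0.84 + 1.9²·0.81 + 0.7²·0.81] + 5.2292 = 4.5678 + 5.2292 = 9.797.
Reliability = 9.797 / 11.0192 = 0.889.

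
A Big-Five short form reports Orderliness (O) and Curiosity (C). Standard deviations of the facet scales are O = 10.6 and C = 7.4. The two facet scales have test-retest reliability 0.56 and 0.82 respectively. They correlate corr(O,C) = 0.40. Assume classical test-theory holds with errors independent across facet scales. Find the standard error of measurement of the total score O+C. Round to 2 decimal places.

Var(total) = 167.12 + 62.752 = 229.872.
True-score variance = 107.825 + 62.752 = 170.577, so reliability = 0.7421.
Error variance = 229.872 − 170.577 = 59.2952; SEM = √59.2952 = 7.70.

7.70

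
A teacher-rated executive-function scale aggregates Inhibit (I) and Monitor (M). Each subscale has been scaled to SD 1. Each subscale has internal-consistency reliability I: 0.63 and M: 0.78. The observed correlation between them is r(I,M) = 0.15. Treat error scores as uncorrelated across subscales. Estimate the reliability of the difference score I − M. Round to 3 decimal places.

0.653

Var(I−M) = 1 + 1 − 2·0.15 = 2 − 0.3 = 1.7.
With uncorrelated errors the cross-covariances are all true-score covariance, so they carry over unchanged; only the diagonal terms shrink to ρᵢσᵢ².
True-score variance = [0.63 + 0.78] − 0.3 = 1.41 − 0.3 = 1.11.
Reliability = 1.11 / 1.7 = 0.653.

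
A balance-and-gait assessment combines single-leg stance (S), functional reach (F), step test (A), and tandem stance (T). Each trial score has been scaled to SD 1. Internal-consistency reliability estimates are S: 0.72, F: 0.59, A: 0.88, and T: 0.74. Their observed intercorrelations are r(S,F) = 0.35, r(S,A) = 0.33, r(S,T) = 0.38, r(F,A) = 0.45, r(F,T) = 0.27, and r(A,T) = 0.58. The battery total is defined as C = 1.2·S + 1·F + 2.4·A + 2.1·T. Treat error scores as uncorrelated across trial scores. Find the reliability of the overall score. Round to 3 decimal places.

0.900

Var(C) = 1.2² + 1 + 2.4² + 2.1² + 2·[1.2·0.35 + 2.88·0.33 + 2.52·0.38 + 2.4·0.45 + 2.1·0.27 + 5.04·0.58] = 12.61 + 13.7964 = 26.4064.
Under uncorrelated errors the observed covariances equal the true-score covariances, so only the own-variance terms attenuate.
True-score variance = [1.2²·0.72 + 0.59 + 2.4²·0.88 + 2.1²·0.74] + 13.7964 = 9.959 + 13.7964 = 23.7554.
Reliability = 23.7554 / 26.4064 = 0.900.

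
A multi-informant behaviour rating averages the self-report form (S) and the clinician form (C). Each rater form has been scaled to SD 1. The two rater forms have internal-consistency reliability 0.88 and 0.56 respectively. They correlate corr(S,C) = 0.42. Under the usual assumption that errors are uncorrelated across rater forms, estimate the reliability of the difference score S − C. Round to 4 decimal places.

0.5172

Var(S−C) = 1 + 1 − 2·0.42 = 2 − 0.84 = 1.16.
Under uncorrelated errors the observed covariances equal the true-score covariances, so only the own-variance terms attenuate.
True-score variance = [0.88 + 0.56] − 0.84 = 1.44 − 0.84 = 0.6.
Reliability = 0.6 / 1.16 = 0.5172.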